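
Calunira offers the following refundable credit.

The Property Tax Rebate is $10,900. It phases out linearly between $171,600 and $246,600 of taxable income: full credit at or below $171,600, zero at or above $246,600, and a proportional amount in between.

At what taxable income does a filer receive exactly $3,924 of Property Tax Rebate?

$219,600

$3,924 is 3,924/10,900 of the full $10,900, so 6,976/10,900 of the $75,000 range has been used: income = $171,600 + $75,000 × 6,976/10,900 = $219,600.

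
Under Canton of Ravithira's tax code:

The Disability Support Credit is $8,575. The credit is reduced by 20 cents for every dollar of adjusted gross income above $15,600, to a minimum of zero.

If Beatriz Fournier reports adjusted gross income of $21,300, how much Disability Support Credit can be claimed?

Disability Support Credit: 20% of the $5,700 excess over $15,600 is $1,140; credit = $8,575 − $1,140 = $7,435.

$7,435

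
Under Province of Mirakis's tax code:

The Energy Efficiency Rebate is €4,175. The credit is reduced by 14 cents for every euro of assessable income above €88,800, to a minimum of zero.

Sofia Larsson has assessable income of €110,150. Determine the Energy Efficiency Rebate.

Energy Efficiency Rebate: 14% of the €21,350 excess over €88,800 is €2,989; credit = €4,175 − €2,989 = €1,186.

€1,186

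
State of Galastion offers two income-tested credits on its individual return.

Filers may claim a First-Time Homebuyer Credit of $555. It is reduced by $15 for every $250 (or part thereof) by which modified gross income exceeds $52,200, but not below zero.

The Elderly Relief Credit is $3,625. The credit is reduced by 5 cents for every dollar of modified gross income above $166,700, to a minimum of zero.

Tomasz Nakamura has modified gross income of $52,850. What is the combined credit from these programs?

First-Time Homebuyer Credit: income exceeds $52,200 by $650, which is 3 full-or-partial $250 increments; reduction = 3 × $15 = $45, leaving $510.
Elderly Relief Credit: $52,850 is at or below the $166,700 threshold, so the full $3,625 applies.
Total: $510 + $3,625 = $4,135.

$4,135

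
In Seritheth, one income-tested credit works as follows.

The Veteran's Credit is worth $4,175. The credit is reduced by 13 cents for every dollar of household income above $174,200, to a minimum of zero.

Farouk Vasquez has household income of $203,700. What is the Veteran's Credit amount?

$340

Veteran's Credit: 13% of the $29,500 excess over $174,200 is $3,835; credit = $4,175 − $3,835 = $340.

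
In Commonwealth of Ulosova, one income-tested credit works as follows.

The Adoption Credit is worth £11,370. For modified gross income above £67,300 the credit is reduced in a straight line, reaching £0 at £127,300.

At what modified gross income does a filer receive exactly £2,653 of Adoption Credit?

£2,653 is 2,653/11,370 of the full £11,370, so 8,717/11,370 of the £60,000 range has been used: income = £67,300 + £60,000 × 8,717/11,370 = £113,300.

£113,300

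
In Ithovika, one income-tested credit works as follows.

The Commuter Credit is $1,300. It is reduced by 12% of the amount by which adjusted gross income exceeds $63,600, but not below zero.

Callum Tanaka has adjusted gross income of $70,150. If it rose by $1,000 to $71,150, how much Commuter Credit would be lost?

At $70,150 — 12% of the $6,550 excess over $63,600 is $786; credit = $1,300 − $786 = $514.
At $71,150 — 12% of the $7,550 excess over $63,600 is $906; credit = $1,300 − $906 = $394.
Lost: $514 − $394 = $120.

$120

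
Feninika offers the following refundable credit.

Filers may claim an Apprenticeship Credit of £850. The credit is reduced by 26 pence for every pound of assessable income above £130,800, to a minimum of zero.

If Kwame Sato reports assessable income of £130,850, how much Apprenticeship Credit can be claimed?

Apprenticeship Credit: 26% of the £50 excess over £130,800 is £13; credit = £850 − £13 = £837.

£837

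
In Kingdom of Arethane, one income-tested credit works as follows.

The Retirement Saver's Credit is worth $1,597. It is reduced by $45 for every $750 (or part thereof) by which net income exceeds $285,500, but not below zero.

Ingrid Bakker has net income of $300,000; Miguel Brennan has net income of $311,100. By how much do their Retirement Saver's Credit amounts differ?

Ingrid ($300,000): Retirement Saver's Credit: income exceeds $285,500 by $14,500, which is 20 full-or-partial $750 increments; reduction = 20 × $45 = $900, leaving $697.
Miguel ($311,100): Retirement Saver's Credit: income exceeds $285,500 by $25,600, which is 35 full-or-partial $750 increments; reduction = 35 × $45 = $1,575, leaving $22.
Difference: |$697 − $22| = $675.

$675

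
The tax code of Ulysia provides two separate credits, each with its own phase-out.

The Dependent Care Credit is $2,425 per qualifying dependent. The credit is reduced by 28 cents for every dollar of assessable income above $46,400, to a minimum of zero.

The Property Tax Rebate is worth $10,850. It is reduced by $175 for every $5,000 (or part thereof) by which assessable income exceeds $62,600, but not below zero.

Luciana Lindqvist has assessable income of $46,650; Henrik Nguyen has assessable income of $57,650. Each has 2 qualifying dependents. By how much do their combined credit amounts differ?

$3,080

Luciana ($46,650): Dependent Care Credit: base = 2 × $2,425 = $4,850. 28% of the $250 excess over $46,400 is $70; credit = $4,850 − $70 = $4,780. Property Tax Rebate: $46,650 is at or below the $62,600 threshold, so the full $10,850 applies. total $4,780 + $10,850 = $15,630
Henrik ($57,650): Dependent Care Credit: base = 2 × $2,425 = $4,850. 28% of the $11,250 excess over $46,400 is $3,150; credit = $4,850 − $3,150 = $1,700. Property Tax Rebate: $57,650 is at or below the $62,600 threshold, so the full $10,850 applies. total $1,700 + $10,850 = $12,550
Difference: |$15,630 − $12,550| = $3,080.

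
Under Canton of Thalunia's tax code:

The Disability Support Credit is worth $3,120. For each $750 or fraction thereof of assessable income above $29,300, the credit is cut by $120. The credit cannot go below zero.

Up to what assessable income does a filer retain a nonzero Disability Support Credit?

$48,050

After 25 increments the reduction is 25 × $120 = $3,000, leaving $120; one more increment wipes it out. Increment 25 ends at excess 25 × $750 = $18,750, so the highest qualifying income is $29,300 + $18,750 = $48,050.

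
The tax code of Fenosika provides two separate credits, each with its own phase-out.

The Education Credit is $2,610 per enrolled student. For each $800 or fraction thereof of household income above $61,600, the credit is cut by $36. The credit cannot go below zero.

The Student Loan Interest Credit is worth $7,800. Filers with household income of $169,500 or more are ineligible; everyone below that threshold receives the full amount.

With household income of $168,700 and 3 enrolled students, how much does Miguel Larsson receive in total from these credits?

Education Credit: base = 3 × $2,610 = $7,830. income exceeds $61,600 by $107,100, which is 134 full-or-partial $800 increments; reduction = 134 × $36 = $4,824, leaving $3,006.
Student Loan Interest Credit: $168,700 is below the $169,500 cutoff, so the full $7,800 applies.
Total: $3,006 + $7,800 = $10,806.

$10,806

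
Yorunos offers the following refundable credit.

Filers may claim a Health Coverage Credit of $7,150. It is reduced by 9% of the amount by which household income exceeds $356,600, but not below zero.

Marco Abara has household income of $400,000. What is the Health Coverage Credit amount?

$3,244

Health Coverage Credit: 9% of the $43,400 excess over $356,600 is $3,906; credit = $7,150 − $3,906 = $3,244.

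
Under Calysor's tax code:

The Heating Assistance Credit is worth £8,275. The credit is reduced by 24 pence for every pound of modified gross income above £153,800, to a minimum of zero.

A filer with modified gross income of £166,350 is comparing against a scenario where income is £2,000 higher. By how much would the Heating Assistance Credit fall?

£480

At £166,350 — 24% of the £12,550 excess over £153,800 is £3,012; credit = £8,275 − £3,012 = £5,263.
At £168,350 — 24% of the £14,550 excess over £153,800 is £3,492; credit = £8,275 − £3,492 = £4,783.
Lost: £5,263 − £4,783 = £480.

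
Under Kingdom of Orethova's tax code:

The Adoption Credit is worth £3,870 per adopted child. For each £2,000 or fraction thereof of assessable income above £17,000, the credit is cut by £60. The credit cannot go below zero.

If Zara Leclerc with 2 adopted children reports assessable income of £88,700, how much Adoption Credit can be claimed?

Adoption Credit: base = 2 × £3,870 = £7,740. income exceeds £17,000 by £71,700, which is 36 full-or-partial £2,000 increments; reduction = 36 × £60 = £2,160, leaving £5,580.

£5,580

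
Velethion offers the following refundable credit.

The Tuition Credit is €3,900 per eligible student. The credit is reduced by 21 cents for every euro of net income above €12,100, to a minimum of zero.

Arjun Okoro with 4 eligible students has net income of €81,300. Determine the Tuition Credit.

Tuition Credit: base = 4 × €3,900 = €15,600. 21% of the €69,200 excess over €12,100 is €14,532; credit = €15,600 − €14,532 = €1,068.

€1,068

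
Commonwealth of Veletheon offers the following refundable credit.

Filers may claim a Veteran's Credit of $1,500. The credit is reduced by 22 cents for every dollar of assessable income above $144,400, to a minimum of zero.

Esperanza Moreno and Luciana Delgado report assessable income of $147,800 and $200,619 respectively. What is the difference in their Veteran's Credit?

Esperanza ($147,800): Veteran's Credit: 22% of the $3,400 excess over $144,400 is $748; credit = $1,500 − $748 = $752.
Luciana ($200,619): Veteran's Credit: 22% of the $56,219 excess over $144,400 is $12,368.18 ≥ base, so the credit is $0.
Difference: |$752 − $0| = $752.

$752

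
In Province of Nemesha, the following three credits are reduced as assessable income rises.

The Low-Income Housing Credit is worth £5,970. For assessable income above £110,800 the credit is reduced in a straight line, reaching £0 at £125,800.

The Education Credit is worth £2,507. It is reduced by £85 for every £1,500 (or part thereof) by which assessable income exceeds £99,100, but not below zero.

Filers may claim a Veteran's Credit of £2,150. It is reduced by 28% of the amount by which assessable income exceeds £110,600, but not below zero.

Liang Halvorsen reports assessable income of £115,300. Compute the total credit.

£6,585

Low-Income Housing Credit: £115,300 is £4,500 into a £15,000 phase-out range, leaving 10,500/15,000 of the credit: £5,970 × 10,500/15,000 = £4,179.
Education Credit: income exceeds £99,100 by £16,200, which is 11 full-or-partial £1,500 increments; reduction = 11 × £85 = £935, leaving £1,572.
Veteran's Credit: 28% of the £4,700 excess over £110,600 is £1,316; credit = £2,150 − £1,316 = £834.
Total: £4,179 + £1,572 + £834 = £6,585.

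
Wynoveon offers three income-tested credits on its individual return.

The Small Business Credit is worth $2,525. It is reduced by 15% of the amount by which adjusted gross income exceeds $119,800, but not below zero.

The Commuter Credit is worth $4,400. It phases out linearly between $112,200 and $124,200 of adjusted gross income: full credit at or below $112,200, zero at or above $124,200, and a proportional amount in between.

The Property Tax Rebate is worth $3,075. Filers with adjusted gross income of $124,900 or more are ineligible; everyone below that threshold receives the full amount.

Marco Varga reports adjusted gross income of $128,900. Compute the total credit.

$1,160

Small Business Credit: 15% of the $9,100 excess over $119,800 is $1,365; credit = $2,525 − $1,365 = $1,160.
Commuter Credit: $128,900 is at or above $124,200, so the credit is $0.
Property Tax Rebate: $128,900 meets or exceeds the $124,900 cutoff, so the credit is $0.
Total: $1,160 + $0 + $0 = $1,160.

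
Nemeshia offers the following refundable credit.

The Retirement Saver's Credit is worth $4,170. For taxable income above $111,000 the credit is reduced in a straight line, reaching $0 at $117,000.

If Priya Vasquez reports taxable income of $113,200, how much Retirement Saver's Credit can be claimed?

$2,641

Retirement Saver's Credit: $113,200 is $2,200 into a $6,000 phase-out range, leaving 3,800/6,000 of the credit: $4,170 × 3,800/6,000 = $2,641.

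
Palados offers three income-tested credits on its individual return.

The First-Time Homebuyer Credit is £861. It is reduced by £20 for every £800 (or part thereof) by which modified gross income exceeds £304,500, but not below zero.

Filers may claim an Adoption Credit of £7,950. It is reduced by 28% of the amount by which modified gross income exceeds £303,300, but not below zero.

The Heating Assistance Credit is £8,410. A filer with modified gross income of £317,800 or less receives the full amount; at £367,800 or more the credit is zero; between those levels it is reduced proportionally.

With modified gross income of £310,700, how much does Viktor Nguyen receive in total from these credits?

First-Time Homebuyer Credit: income exceeds £304,500 by £6,200, which is 8 full-or-partial £800 increments; reduction = 8 × £20 = £160, leaving £701.
Adoption Credit: 28% of the £7,400 excess over £303,300 is £2,072; credit = £7,950 − £2,072 = £5,878.
Heating Assistance Credit: £310,700 is at or below the £317,800 threshold, so the full £8,410 applies.
Total: £701 + £5,878 + £8,410 = £14,989.

£14,989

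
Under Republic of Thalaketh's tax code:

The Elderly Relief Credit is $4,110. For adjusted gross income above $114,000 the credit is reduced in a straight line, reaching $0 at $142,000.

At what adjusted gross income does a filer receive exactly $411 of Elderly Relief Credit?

$411 is 411/4,110 of the full $4,110, so 3,699/4,110 of the $28,000 range has been used: income = $114,000 + $28,000 × 3,699/4,110 = $139,200.

$139,200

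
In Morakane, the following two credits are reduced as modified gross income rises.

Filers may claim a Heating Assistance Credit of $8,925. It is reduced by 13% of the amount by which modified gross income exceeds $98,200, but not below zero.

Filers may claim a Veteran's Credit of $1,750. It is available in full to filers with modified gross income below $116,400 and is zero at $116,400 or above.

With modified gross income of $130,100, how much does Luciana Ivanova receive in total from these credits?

$4,778

Heating Assistance Credit: 13% of the $31,900 excess over $98,200 is $4,147; credit = $8,925 − $4,147 = $4,778.
Veteran's Credit: $130,100 meets or exceeds the $116,400 cutoff, so the credit is $0.
Total: $4,778 + $0 = $4,778.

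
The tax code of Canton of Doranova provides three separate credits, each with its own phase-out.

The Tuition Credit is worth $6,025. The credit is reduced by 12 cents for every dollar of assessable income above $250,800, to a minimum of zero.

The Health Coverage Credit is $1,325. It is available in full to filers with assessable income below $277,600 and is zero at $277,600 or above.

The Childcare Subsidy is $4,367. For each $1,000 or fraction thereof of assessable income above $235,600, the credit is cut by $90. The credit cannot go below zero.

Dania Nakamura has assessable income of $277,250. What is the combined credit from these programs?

$4,763

Tuition Credit: 12% of the $26,450 excess over $250,800 is $3,174; credit = $6,025 − $3,174 = $2,851.
Health Coverage Credit: $277,250 is below the $277,600 cutoff, so the full $1,325 applies.
Childcare Subsidy: income exceeds $235,600 by $41,650, which is 42 full-or-partial $1,000 increments; reduction = 42 × $90 = $3,780, leaving $587.
Total: $2,851 + $1,325 + $587 = $4,763.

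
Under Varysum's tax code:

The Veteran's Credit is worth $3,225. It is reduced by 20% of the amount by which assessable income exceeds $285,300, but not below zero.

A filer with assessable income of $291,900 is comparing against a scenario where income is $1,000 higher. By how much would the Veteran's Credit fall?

$200

At $291,900 — 20% of the $6,600 excess over $285,300 is $1,320; credit = $3,225 − $1,320 = $1,905.
At $292,900 — 20% of the $7,600 excess over $285,300 is $1,520; credit = $3,225 − $1,520 = $1,705.
Lost: $1,905 − $1,705 = $200.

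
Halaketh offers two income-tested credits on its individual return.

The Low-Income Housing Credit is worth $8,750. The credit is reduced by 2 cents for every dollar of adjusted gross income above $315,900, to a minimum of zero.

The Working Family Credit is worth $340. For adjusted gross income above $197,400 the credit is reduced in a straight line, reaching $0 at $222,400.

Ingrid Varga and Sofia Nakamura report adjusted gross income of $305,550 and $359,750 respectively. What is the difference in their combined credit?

Ingrid ($305,550): Low-Income Housing Credit: $305,550 is at or below the $315,900 threshold, so the full $8,750 applies. Working Family Credit: $305,550 is at or above $222,400, so the credit is $0. total $8,750 + $0 = $8,750
Sofia ($359,750): Low-Income Housing Credit: 2% of the $43,850 excess over $315,900 is $877; credit = $8,750 − $877 = $7,873. Working Family Credit: $359,750 is at or above $222,400, so the credit is $0. total $7,873 + $0 = $7,873
Difference: |$8,750 − $7,873| = $877.

$877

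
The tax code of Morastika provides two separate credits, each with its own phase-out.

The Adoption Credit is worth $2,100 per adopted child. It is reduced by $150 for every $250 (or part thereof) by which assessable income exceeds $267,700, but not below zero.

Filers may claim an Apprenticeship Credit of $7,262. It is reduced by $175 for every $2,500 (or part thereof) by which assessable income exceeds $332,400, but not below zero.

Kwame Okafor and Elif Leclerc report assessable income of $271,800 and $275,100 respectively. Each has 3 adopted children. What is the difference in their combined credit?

Kwame ($271,800): Adoption Credit: base = 3 × $2,100 = $6,300. income exceeds $267,700 by $4,100, which is 17 full-or-partial $250 increments; reduction = 17 × $150 = $2,550, leaving $3,750. Apprenticeship Credit: $271,800 is at or below the $332,400 threshold, so the full $7,262 applies. total $3,750 + $7,262 = $11,012
Elif ($275,100): Adoption Credit: base = 3 × $2,100 = $6,300. income exceeds $267,700 by $7,400, which is 30 full-or-partial $250 increments; reduction = 30 × $150 = $4,500, leaving $1,800. Apprenticeship Credit: $275,100 is at or below the $332,400 threshold, so the full $7,262 applies. total $1,800 + $7,262 = $9,062
Difference: |$11,012 − $9,062| = $1,950.

$1,950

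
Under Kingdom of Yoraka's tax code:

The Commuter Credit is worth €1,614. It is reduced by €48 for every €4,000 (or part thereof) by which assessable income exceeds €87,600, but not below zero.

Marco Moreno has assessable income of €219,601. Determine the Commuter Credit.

€0

Commuter Credit: income exceeds €87,600 by €132,001 → 34 increments × €48 = €1,632 ≥ base, so the credit is €0.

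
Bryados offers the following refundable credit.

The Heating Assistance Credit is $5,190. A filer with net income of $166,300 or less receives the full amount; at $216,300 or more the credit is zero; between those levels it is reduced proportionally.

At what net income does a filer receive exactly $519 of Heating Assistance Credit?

$211,300

$519 is 519/5,190 of the full $5,190, so 4,671/5,190 of the $50,000 range has been used: income = $166,300 + $50,000 × 4,671/5,190 = $211,300.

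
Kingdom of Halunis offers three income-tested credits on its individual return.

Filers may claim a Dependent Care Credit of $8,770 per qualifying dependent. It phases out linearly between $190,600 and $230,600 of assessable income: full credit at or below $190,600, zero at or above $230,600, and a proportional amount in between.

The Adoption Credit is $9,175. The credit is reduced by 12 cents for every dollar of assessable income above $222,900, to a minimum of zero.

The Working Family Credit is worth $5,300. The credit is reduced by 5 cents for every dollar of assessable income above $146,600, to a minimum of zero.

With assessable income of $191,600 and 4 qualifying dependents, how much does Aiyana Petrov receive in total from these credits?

$46,428

Dependent Care Credit: base = 4 × $8,770 = $35,080. $191,600 is $1,000 into a $40,000 phase-out range, leaving 39,000/40,000 of the credit: $35,080 × 39,000/40,000 = $34,203.
Adoption Credit: $191,600 is at or below the $222,900 threshold, so the full $9,175 applies.
Working Family Credit: 5% of the $45,000 excess over $146,600 is $2,250; credit = $5,300 − $2,250 = $3,050.
Total: $34,203 + $9,175 + $3,050 = $46,428.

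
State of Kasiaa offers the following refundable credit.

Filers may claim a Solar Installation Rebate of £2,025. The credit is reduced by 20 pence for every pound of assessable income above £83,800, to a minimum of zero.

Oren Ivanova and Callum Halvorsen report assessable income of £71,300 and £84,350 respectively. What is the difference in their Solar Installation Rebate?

Oren (£71,300): Solar Installation Rebate: £71,300 is at or below the £83,800 threshold, so the full £2,025 applies.
Callum (£84,350): Solar Installation Rebate: 20% of the £550 excess over £83,800 is £110; credit = £2,025 − £110 = £1,915.
Difference: |£2,025 − £1,915| = £110.

£110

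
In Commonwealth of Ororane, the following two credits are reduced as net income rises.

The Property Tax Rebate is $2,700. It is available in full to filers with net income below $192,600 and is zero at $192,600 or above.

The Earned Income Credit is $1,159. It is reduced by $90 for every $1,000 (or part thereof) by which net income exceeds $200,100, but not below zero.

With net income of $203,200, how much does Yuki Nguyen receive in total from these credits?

$799

Property Tax Rebate: $203,200 meets or exceeds the $192,600 cutoff, so the credit is $0.
Earned Income Credit: income exceeds $200,100 by $3,100, which is 4 full-or-partial $1,000 increments; reduction = 4 × $90 = $360, leaving $799.
Total: $0 + $799 = $799.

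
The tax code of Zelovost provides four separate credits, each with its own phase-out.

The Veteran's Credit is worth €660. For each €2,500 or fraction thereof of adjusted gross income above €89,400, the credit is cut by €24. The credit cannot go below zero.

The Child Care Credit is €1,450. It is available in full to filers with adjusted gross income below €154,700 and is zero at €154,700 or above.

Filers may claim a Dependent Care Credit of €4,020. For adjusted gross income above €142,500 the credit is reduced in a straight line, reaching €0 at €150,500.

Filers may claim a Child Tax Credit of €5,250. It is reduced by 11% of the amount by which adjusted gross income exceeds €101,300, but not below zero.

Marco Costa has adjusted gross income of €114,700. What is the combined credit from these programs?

Veteran's Credit: income exceeds €89,400 by €25,300, which is 11 full-or-partial €2,500 increments; reduction = 11 × €24 = €264, leaving €396.
Child Care Credit: €114,700 is below the €154,700 cutoff, so the full €1,450 applies.
Dependent Care Credit: €114,700 is at or below the €142,500 threshold, so the full €4,020 applies.
Child Tax Credit: 11% of the €13,400 excess over €101,300 is €1,474; credit = €5,250 − €1,474 = €3,776.
Total: €396 + €1,450 + €4,020 + €3,776 = €9,642.

€9,642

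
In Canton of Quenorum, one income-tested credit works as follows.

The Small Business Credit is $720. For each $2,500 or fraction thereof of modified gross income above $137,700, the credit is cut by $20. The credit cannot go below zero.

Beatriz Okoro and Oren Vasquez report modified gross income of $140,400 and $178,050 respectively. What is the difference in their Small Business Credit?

$300

Beatriz ($140,400): Small Business Credit: income exceeds $137,700 by $2,700, which is 2 full-or-partial $2,500 increments; reduction = 2 × $20 = $40, leaving $680.
Oren ($178,050): Small Business Credit: income exceeds $137,700 by $40,350, which is 17 full-or-partial $2,500 increments; reduction = 17 × $20 = $340, leaving $380.
Difference: |$680 − $380| = $300.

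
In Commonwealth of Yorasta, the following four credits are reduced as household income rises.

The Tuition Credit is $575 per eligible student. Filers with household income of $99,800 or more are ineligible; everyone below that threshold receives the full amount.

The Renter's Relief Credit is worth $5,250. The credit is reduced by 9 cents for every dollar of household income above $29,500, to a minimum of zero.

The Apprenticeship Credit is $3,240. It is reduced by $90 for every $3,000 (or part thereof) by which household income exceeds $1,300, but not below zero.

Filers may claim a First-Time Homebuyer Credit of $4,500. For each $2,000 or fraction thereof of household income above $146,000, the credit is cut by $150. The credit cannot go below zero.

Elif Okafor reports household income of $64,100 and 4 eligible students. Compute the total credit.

Tuition Credit: base = 4 × $575 = $2,300. $64,100 is below the $99,800 cutoff, so the full $2,300 applies.
Renter's Relief Credit: 9% of the $34,600 excess over $29,500 is $3,114; credit = $5,250 − $3,114 = $2,136.
Apprenticeship Credit: income exceeds $1,300 by $62,800, which is 21 full-or-partial $3,000 increments; reduction = 21 × $90 = $1,890, leaving $1,350.
First-Time Homebuyer Credit: $64,100 is at or below the $146,000 threshold, so the full $4,500 applies.
Total: $2,300 + $2,136 + $1,350 + $4,500 = $10,286.

$10,286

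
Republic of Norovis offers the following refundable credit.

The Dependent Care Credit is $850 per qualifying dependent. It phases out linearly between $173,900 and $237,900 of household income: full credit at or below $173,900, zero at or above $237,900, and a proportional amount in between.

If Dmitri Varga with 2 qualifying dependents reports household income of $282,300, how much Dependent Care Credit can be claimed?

$0

Dependent Care Credit: base = 2 × $850 = $1,700. $282,300 is at or above $237,900, so the credit is $0.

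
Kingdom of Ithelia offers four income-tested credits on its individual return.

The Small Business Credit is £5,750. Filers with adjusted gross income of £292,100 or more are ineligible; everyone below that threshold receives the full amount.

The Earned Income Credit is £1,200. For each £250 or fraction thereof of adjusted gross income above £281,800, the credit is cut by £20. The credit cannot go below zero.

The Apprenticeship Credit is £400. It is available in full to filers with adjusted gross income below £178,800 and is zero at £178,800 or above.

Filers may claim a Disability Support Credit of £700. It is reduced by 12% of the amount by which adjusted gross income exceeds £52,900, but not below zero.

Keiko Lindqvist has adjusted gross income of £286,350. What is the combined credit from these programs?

£6,570

Small Business Credit: £286,350 is below the £292,100 cutoff, so the full £5,750 applies.
Earned Income Credit: income exceeds £281,800 by £4,550, which is 19 full-or-partial £250 increments; reduction = 19 × £20 = £380, leaving £820.
Apprenticeship Credit: £286,350 meets or exceeds the £178,800 cutoff, so the credit is £0.
Disability Support Credit: 12% of the £233,450 excess over £52,900 is £28,014 ≥ base, so the credit is £0.
Total: £5,750 + £820 + £0 + £0 = £6,570.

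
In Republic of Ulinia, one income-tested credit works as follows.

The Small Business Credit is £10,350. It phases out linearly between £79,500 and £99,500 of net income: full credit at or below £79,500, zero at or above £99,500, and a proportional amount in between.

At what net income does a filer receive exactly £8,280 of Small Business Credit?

£83,500

£8,280 is 8,280/10,350 of the full £10,350, so 2,070/10,350 of the £20,000 range has been used: income = £79,500 + £20,000 × 2,070/10,350 = £83,500.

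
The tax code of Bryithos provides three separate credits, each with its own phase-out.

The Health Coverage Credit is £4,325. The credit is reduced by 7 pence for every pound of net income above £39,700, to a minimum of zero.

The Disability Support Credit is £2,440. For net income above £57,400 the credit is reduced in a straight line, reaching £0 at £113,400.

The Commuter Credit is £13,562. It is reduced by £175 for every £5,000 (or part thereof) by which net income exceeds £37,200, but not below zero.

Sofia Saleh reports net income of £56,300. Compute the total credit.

Health Coverage Credit: 7% of the £16,600 excess over £39,700 is £1,162; credit = £4,325 − £1,162 = £3,163.
Disability Support Credit: £56,300 is at or below the £57,400 threshold, so the full £2,440 applies.
Commuter Credit: income exceeds £37,200 by £19,100, which is 4 full-or-partial £5,000 increments; reduction = 4 × £175 = £700, leaving £12,862.
Total: £3,163 + £2,440 + £12,862 = £18,465.

£18,465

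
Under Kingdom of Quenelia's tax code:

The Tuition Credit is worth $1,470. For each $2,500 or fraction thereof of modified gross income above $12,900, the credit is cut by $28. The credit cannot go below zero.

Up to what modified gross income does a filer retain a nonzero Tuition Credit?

$142,900

After 52 increments the reduction is 52 × $28 = $1,456, leaving $14; one more increment wipes it out. Increment 52 ends at excess 52 × $2,500 = $130,000, so the highest qualifying income is $12,900 + $130,000 = $142,900.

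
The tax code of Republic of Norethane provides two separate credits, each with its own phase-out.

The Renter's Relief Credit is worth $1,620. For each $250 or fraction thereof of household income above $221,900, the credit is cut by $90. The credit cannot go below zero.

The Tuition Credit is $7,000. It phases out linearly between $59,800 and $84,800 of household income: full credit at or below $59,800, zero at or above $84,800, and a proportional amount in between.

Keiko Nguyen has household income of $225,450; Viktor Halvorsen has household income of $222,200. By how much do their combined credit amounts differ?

$1,170

Keiko ($225,450): Renter's Relief Credit: income exceeds $221,900 by $3,550, which is 15 full-or-partial $250 increments; reduction = 15 × $90 = $1,350, leaving $270. Tuition Credit: $225,450 is at or above $84,800, so the credit is $0. total $270 + $0 = $270
Viktor ($222,200): Renter's Relief Credit: income exceeds $221,900 by $300, which is 2 full-or-partial $250 increments; reduction = 2 × $90 = $180, leaving $1,440. Tuition Credit: $222,200 is at or above $84,800, so the credit is $0. total $1,440 + $0 = $1,440
Difference: |$270 − $1,440| = $1,170.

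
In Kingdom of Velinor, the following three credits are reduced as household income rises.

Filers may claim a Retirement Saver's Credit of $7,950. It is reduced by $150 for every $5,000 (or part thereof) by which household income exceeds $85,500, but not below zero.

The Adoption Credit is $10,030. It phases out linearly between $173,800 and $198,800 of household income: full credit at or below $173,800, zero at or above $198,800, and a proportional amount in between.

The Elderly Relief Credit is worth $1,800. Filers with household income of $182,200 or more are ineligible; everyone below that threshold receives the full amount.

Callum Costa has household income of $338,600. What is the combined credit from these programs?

$300

Retirement Saver's Credit: income exceeds $85,500 by $253,100, which is 51 full-or-partial $5,000 increments; reduction = 51 × $150 = $7,650, leaving $300.
Adoption Credit: $338,600 is at or above $198,800, so the credit is $0.
Elderly Relief Credit: $338,600 meets or exceeds the $182,200 cutoff, so the credit is $0.
Total: $300 + $0 + $0 = $300.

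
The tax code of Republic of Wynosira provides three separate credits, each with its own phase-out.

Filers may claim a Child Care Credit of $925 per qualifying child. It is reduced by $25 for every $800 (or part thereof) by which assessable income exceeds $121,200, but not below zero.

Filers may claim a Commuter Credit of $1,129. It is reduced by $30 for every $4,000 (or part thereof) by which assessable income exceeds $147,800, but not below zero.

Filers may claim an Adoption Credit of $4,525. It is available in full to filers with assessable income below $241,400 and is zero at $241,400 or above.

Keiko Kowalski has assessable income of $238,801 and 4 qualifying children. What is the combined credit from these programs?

Child Care Credit: base = 4 × $925 = $3,700. income exceeds $121,200 by $117,601 → 148 increments × $25 = $3,700 ≥ base, so the credit is $0.
Commuter Credit: income exceeds $147,800 by $91,001, which is 23 full-or-partial $4,000 increments; reduction = 23 × $30 = $690, leaving $439.
Adoption Credit: $238,801 is below the $241,400 cutoff, so the full $4,525 applies.
Total: $0 + $439 + $4,525 = $4,964.

$4,964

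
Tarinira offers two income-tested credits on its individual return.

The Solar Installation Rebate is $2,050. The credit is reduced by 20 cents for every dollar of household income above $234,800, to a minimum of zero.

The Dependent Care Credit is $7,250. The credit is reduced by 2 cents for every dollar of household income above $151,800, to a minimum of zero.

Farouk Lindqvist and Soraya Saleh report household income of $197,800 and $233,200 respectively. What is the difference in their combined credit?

Farouk ($197,800): Solar Installation Rebate: $197,800 is at or below the $234,800 threshold, so the full $2,050 applies. Dependent Care Credit: 2% of the $46,000 excess over $151,800 is $920; credit = $7,250 − $920 = $6,330. total $2,050 + $6,330 = $8,380
Soraya ($233,200): Solar Installation Rebate: $233,200 is at or below the $234,800 threshold, so the full $2,050 applies. Dependent Care Credit: 2% of the $81,400 excess over $151,800 is $1,628; credit = $7,250 − $1,628 = $5,622. total $2,050 + $5,622 = $7,672
Difference: |$8,380 − $7,672| = $708.

$708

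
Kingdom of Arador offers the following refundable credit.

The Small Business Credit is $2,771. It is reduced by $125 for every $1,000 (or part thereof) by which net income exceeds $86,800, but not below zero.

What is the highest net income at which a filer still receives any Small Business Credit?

$108,800

After 22 increments the reduction is 22 × $125 = $2,750, leaving $21; one more increment wipes it out. Increment 22 ends at excess 22 × $1,000 = $22,000, so the highest qualifying income is $86,800 + $22,000 = $108,800.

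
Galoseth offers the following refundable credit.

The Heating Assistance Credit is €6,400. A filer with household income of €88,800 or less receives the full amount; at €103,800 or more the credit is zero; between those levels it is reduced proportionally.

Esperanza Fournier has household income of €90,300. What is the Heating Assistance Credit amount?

Heating Assistance Credit: €90,300 is €1,500 into a €15,000 phase-out range, leaving 13,500/15,000 of the credit: €6,400 × 13,500/15,000 = €5,760.

€5,760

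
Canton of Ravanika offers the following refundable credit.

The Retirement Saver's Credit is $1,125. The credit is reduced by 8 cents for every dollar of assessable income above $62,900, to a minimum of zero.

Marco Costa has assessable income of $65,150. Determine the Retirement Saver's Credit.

$945

Retirement Saver's Credit: 8% of the $2,250 excess over $62,900 is $180; credit = $1,125 − $180 = $945.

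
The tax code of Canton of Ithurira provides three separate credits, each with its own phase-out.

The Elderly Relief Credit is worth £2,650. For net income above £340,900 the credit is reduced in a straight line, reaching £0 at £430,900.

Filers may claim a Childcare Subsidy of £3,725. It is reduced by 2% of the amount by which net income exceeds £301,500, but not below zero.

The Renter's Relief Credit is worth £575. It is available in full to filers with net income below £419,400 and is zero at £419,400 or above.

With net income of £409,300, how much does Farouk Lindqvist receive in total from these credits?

Elderly Relief Credit: £409,300 is £68,400 into a £90,000 phase-out range, leaving 21,600/90,000 of the credit: £2,650 × 21,600/90,000 = £636.
Childcare Subsidy: 2% of the £107,800 excess over £301,500 is £2,156; credit = £3,725 − £2,156 = £1,569.
Renter's Relief Credit: £409,300 is below the £419,400 cutoff, so the full £575 applies.
Total: £636 + £1,569 + £575 = £2,780.

£2,780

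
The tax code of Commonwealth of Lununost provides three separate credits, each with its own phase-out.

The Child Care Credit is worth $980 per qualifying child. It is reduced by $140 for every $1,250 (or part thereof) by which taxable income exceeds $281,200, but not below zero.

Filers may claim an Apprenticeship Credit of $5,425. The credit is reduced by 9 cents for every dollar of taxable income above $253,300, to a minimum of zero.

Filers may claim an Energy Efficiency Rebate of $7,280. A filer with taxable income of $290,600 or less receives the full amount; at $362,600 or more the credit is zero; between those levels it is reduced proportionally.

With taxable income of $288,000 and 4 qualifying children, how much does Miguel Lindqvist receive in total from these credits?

$12,662

Child Care Credit: base = 4 × $980 = $3,920. income exceeds $281,200 by $6,800, which is 6 full-or-partial $1,250 increments; reduction = 6 × $140 = $840, leaving $3,080.
Apprenticeship Credit: 9% of the $34,700 excess over $253,300 is $3,123; credit = $5,425 − $3,123 = $2,302.
Energy Efficiency Rebate: $288,000 is at or below the $290,600 threshold, so the full $7,280 applies.
Total: $3,080 + $2,302 + $7,280 = $12,662.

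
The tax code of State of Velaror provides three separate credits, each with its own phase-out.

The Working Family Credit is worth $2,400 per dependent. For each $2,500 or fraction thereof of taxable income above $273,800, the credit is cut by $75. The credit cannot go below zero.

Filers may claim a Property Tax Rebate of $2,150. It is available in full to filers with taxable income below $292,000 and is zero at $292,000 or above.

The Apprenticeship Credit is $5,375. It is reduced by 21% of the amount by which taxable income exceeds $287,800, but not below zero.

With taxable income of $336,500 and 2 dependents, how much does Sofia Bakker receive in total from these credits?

$2,850

Working Family Credit: base = 2 × $2,400 = $4,800. income exceeds $273,800 by $62,700, which is 26 full-or-partial $2,500 increments; reduction = 26 × $75 = $1,950, leaving $2,850.
Property Tax Rebate: $336,500 meets or exceeds the $292,000 cutoff, so the credit is $0.
Apprenticeship Credit: 21% of the $48,700 excess over $287,800 is $10,227 ≥ base, so the credit is $0.
Total: $2,850 + $0 + $0 = $2,850.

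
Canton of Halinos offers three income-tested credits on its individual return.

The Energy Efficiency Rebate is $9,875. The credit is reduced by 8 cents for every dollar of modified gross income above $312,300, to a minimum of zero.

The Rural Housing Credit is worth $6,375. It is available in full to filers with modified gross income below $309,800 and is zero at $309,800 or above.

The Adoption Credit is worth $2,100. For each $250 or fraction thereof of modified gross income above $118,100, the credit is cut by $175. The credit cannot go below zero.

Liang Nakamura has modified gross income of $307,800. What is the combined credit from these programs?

$16,250

Energy Efficiency Rebate: $307,800 is at or below the $312,300 threshold, so the full $9,875 applies.
Rural Housing Credit: $307,800 is below the $309,800 cutoff, so the full $6,375 applies.
Adoption Credit: income exceeds $118,100 by $189,700 → 759 increments × $175 = $132,825 ≥ base, so the credit is $0.
Total: $9,875 + $6,375 + $0 = $16,250.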